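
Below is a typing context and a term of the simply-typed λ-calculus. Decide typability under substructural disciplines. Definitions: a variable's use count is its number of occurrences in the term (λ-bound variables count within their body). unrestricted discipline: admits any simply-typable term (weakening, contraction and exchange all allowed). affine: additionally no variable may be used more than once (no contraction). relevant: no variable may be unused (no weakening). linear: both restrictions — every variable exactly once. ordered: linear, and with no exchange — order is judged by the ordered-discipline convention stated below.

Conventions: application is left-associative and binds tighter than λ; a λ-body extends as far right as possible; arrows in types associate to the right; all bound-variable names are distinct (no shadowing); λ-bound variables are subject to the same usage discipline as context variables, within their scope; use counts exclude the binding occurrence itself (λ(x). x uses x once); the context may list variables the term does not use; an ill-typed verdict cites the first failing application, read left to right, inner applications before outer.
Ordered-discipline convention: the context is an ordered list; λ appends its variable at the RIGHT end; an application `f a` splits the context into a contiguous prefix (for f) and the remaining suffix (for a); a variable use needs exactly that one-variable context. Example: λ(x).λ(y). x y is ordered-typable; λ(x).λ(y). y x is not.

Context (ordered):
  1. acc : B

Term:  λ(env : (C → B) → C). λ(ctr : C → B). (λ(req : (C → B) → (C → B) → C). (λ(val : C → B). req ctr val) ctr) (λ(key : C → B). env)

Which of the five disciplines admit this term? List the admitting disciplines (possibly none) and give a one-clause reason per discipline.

admitted in: unrestricted
variable uses: acc=0, env (λ-bound)=1, ctr (λ-bound)=2, req (λ-bound)=1, val (λ-bound)=1, key (λ-bound)=0
use order (left to right): req, ctr, val, ctr, env
typing: ✓ — ((C → B) → C) → (C → B) → C
ordered: ✗, needs contraction — ctr ×2; needs weakening: acc, key unused
linear: ✗, needs contraction — ctr ×2; needs weakening: acc, key unused
affine: ✗, needs contraction — ctr ×2
relevant: ✗, needs weakening: acc, key unused
unrestricted: ✓, simply typable at ((C → B) → C) → (C → B) → C; W, C, E all held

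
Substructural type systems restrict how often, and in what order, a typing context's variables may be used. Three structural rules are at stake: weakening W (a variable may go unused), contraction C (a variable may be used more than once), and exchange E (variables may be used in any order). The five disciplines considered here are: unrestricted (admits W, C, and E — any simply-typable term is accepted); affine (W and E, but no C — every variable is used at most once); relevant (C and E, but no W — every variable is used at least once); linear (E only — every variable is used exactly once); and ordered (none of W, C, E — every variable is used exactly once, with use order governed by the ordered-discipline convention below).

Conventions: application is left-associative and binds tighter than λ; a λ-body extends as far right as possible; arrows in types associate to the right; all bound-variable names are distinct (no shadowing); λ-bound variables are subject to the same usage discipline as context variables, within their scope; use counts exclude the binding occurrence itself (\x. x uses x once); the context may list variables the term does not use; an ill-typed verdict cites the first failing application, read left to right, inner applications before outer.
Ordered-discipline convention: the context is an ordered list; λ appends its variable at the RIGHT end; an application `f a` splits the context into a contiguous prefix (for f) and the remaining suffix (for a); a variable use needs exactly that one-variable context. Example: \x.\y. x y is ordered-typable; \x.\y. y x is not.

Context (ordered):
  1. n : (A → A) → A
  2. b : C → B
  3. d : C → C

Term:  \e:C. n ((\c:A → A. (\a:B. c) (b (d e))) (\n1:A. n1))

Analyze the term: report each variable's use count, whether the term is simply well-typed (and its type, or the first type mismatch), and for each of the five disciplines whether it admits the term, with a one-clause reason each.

usage: n: 1×; b: 1×; d: 1×; e (λ-bound): 1×; c (λ-bound): 1×; a (λ-bound): 0×; n1 (λ-bound): 1×
order of uses: n, c, b, d, e, n1
typing: ✓ — C → A
ordered ✗ (a never used (weakening))
linear ✗ (a never used (weakening))
affine ✓ (at most one use each (n, b, d, e, c, a, n1))
relevant ✗ (a never used (weakening))
unrestricted ✓ (well-typed at C → A; no restrictions here)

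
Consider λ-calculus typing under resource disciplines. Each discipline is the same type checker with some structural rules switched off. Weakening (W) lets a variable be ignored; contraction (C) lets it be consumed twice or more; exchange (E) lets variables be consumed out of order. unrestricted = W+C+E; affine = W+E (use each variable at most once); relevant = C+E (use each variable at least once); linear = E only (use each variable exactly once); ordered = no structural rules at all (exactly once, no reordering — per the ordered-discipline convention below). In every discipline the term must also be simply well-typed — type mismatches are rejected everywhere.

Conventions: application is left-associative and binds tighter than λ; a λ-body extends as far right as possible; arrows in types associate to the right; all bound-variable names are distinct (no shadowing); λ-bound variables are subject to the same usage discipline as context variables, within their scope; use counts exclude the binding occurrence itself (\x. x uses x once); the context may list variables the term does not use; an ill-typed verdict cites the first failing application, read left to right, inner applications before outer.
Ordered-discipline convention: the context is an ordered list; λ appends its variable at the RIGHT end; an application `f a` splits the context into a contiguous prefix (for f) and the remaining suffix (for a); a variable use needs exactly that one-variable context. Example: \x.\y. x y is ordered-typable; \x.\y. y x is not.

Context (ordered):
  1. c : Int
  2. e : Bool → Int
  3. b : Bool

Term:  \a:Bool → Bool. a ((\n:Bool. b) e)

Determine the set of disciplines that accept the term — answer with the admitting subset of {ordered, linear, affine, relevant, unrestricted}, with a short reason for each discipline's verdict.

admitted in: none
counts: c: 0; e: 1; b: 1; a (λ-bound): 1; n (λ-bound): 0
left-to-right use order: a, b, e
typing: ill-typed: an argument Bool → Int mismatches the expected Bool
ordered: ✗ — not simply typable
linear: ✗ — fails simple typing
affine: ✗ — a type mismatch blocks all five
relevant: ✗ — the type mismatch rejects it
unrestricted: ✗ — not simply typable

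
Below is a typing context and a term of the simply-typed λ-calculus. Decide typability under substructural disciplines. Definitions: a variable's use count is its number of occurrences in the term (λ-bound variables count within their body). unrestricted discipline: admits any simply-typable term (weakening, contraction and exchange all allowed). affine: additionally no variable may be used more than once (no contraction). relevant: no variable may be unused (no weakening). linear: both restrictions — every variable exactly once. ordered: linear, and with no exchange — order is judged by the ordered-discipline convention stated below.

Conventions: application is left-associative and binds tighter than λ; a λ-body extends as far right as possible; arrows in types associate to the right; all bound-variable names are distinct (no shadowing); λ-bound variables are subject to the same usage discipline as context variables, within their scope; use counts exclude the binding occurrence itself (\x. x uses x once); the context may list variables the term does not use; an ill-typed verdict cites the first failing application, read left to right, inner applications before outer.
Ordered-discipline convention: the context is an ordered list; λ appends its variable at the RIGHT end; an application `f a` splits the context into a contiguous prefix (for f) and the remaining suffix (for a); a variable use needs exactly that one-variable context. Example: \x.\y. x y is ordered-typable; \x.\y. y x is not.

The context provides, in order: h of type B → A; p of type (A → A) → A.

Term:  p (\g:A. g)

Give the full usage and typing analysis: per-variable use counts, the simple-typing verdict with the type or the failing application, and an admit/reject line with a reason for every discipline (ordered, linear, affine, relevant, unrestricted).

use counts: h: 0, p: 1, g (bound): 1
left-to-right use order: p, g
typing: well-typed — term : A
ordered: ✗, h left unused
linear: ✗, h left unused
affine: ✓, at most one use each (h, p, g)
relevant: ✗, h left unused
unrestricted: ✓, simply typable at A; W, C, E all held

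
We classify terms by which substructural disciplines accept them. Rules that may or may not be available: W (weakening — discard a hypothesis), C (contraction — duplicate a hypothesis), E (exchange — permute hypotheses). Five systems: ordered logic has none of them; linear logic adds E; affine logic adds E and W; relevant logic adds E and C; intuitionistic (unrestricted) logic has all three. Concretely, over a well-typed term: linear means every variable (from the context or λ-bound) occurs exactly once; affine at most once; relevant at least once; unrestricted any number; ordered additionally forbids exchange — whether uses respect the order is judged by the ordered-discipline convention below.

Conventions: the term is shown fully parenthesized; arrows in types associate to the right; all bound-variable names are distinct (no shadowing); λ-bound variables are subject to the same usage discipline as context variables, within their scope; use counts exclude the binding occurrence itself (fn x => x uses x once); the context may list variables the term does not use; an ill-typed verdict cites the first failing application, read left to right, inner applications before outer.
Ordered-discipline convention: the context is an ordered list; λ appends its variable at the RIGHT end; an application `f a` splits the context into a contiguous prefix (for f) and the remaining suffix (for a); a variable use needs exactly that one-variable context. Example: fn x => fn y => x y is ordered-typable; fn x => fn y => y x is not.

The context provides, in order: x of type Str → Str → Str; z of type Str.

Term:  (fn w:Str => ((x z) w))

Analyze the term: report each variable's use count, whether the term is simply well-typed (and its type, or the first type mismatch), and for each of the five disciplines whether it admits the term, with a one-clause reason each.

counts: x ×1, z ×1, w (λ-bound) ×1
left-to-right use order: x, z, w
typing: the term checks, with type Str → Str
ordered ✓ (x, z, w: once each, no exchange needed)
linear ✓ (each of x, z, w used exactly once)
affine ✓ (at most one use each (x, z, w))
relevant ✓ (every one of x, z, w appears)
unrestricted ✓ (type-checks (Str → Str) and nothing is barred)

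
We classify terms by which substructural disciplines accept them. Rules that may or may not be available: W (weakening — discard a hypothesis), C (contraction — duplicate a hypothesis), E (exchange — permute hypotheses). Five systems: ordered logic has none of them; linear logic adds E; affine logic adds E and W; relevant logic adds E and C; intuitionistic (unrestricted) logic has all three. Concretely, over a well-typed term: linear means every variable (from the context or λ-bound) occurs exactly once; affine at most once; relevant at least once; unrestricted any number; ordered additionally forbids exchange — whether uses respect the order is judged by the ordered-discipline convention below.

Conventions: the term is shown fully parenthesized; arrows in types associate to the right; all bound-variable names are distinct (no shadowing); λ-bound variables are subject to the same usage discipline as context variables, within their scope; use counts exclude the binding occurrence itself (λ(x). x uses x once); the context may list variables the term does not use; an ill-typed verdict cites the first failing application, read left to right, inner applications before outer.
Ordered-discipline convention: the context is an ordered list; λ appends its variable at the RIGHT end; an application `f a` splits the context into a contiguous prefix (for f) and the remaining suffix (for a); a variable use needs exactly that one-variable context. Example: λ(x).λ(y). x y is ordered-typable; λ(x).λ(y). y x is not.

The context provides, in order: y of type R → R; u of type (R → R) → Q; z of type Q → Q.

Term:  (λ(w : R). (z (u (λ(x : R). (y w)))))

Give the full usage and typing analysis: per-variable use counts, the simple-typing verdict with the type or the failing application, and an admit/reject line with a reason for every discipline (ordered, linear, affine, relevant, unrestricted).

counts: y: 1×, u: 1×, z: 1×, w [bound]: 1×, x [bound]: 0×
uses in reading order: z, u, y, w
typing: the term checks, with type R → Q
ordered ✗ (x never used (weakening))
linear ✗ (x never used (weakening))
affine ✓ (at most one use each (y, u, z, w, x))
relevant ✗ (x never used (weakening))
unrestricted ✓ (simply typable at R → Q; W, C, E all held)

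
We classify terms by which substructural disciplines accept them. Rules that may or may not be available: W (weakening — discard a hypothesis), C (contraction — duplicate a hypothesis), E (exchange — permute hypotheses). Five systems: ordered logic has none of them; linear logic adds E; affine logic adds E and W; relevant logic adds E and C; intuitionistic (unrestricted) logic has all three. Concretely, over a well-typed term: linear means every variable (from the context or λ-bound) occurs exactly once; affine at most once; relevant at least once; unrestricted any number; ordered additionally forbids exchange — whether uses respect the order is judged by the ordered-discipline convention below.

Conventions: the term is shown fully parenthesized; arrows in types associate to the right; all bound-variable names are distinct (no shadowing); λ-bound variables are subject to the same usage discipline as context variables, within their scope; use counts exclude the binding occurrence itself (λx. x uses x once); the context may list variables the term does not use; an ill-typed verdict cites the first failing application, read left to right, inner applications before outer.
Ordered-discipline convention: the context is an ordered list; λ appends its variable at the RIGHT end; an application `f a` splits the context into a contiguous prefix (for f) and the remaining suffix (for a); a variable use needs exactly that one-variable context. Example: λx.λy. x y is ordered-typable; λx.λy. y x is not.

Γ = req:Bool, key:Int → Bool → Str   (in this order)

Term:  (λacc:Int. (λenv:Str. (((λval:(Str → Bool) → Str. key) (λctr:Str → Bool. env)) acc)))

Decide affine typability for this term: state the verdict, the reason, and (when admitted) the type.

yes — none of req, key, acc, env, val, ctr used more than once; term : Int → Str → Bool → Str
counts: req ×0; key ×1; acc (bound) ×1; env (bound) ×1; val (bound) ×0; ctr (bound) ×0
left-to-right use order: key, env, acc
typing: well-typed — term : Int → Str → Bool → Str
per-discipline verdicts: ordered ✗; linear ✗; affine ✓; relevant ✗; unrestricted ✓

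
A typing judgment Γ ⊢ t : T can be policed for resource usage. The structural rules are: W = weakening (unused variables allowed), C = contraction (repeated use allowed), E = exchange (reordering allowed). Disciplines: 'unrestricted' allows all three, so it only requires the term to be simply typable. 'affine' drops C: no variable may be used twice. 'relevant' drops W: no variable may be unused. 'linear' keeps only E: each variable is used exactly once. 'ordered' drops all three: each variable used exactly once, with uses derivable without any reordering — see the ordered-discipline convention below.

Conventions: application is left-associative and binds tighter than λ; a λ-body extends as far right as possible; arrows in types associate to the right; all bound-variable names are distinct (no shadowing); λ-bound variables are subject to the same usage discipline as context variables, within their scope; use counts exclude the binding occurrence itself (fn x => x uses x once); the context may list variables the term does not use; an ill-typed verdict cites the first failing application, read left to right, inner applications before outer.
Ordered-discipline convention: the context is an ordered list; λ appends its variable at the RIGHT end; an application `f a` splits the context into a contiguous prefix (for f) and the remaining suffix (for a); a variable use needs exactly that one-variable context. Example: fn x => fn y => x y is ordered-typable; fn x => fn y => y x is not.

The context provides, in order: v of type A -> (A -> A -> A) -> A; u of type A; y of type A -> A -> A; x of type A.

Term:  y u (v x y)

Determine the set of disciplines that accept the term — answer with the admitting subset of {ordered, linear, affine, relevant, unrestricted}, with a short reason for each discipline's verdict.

admitted in: relevant, unrestricted
variable uses: v=1, u=1, y=2, x=1
order of uses: y, u, v, x, y
typing: well-typed at A
ordered: ✗, uses contraction: y ×2
linear: ✗, uses contraction: y ×2
affine: ✗, uses contraction: y ×2
relevant: ✓, every one of v, u, y, x appears
unrestricted: ✓, type-checks (A) and nothing is barred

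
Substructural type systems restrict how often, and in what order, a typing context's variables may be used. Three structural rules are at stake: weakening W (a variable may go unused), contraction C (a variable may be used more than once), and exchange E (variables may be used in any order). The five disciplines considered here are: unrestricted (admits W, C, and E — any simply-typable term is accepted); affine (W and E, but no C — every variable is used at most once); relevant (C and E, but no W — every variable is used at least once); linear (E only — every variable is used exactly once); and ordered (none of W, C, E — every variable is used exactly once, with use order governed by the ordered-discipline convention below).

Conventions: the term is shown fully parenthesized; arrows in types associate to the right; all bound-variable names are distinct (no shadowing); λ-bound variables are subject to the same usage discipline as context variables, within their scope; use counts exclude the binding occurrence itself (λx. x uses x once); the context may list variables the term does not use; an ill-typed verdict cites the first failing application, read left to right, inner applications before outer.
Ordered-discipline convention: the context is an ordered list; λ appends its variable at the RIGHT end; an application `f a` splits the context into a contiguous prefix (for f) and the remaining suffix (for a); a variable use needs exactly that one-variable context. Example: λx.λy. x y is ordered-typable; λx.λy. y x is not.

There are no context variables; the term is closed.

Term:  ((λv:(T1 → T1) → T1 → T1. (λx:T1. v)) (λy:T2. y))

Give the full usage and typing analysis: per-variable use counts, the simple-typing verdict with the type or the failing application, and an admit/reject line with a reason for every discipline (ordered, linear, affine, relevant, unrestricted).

counts: v (λ-bound) ×1; x (λ-bound) ×0; y (λ-bound) ×1
left-to-right use order: v, y
typing: ill-typed: argument of type T2 → T2 where (T1 → T1) → T1 → T1 is required
ordered: ✗, fails simple typing
linear: ✗, a type mismatch blocks all five
affine: ✗, the type mismatch rejects it
relevant: ✗, not simply typable
unrestricted: ✗, fails simple typing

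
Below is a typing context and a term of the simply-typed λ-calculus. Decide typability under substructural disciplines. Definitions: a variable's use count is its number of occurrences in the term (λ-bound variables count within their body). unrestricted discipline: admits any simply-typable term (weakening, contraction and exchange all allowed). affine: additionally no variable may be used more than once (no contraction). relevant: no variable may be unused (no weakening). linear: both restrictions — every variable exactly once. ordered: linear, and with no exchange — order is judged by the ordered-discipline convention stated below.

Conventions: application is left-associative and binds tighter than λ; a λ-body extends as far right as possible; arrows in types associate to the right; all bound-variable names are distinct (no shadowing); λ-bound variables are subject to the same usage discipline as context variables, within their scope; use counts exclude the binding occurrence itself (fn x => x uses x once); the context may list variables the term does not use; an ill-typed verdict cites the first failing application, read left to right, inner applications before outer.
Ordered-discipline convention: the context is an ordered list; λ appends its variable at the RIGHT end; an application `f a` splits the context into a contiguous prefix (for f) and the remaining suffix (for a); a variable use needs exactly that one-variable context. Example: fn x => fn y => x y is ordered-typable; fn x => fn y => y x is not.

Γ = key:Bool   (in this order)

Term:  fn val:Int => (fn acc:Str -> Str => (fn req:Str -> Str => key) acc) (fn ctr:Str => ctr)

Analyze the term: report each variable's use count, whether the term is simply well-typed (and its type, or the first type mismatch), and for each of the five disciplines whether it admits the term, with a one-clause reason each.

counts: key: 1, val [bound]: 0, acc [bound]: 1, req [bound]: 0, ctr [bound]: 1
uses in reading order: key, acc, ctr
typing: the term checks, with type Int -> Bool
ordered: ✗, needs weakening: val, req unused
linear: ✗, needs weakening: val, req unused
affine: ✓, no duplicate uses among key, val, acc, req, ctr
relevant: ✗, needs weakening: val, req unused
unrestricted: ✓, simply typable at Int -> Bool; W, C, E all held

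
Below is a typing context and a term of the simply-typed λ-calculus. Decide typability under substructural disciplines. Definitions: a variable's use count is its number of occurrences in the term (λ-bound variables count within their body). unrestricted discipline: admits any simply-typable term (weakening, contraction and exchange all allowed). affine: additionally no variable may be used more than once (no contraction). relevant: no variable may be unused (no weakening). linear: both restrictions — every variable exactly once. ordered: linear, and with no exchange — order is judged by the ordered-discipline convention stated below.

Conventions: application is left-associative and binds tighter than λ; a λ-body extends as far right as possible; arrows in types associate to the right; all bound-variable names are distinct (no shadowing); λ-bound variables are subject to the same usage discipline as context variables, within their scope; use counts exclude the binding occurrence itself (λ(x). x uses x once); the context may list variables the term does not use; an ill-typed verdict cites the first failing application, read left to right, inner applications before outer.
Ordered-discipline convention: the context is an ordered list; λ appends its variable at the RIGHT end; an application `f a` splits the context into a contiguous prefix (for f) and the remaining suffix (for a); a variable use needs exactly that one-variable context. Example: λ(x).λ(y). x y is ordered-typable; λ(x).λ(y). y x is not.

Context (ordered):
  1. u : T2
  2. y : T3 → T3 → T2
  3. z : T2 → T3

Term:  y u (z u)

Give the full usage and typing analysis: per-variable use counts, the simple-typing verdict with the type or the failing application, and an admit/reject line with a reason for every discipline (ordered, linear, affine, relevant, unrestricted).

use counts: u: 2; y: 1; z: 1
uses in reading order: y, u, z, u
typing: ill-typed: argument of type T2 where T3 is required
ordered: ✗ — a type mismatch blocks all five
linear: ✗ — the type mismatch rejects it
affine: ✗ — not simply typable
relevant: ✗ — fails simple typing
unrestricted: ✗ — a type mismatch blocks all five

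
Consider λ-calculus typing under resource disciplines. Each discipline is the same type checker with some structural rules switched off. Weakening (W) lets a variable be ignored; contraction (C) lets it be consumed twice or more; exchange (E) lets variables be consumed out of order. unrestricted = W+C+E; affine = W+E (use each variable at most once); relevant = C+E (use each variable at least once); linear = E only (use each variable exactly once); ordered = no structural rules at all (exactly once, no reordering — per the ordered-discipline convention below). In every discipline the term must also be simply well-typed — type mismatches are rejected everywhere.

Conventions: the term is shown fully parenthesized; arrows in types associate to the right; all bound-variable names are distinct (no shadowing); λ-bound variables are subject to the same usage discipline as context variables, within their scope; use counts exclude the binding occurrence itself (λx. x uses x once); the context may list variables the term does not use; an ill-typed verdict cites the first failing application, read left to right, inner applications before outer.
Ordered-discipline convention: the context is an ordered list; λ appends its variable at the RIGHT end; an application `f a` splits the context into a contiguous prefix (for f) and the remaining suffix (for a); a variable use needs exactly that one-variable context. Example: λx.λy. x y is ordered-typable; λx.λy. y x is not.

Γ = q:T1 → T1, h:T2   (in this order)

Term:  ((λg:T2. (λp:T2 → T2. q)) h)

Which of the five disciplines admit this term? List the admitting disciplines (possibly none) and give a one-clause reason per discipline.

admitted by: affine, unrestricted
use counts: q: 1, h: 1, g (λ-bound): 0, p (λ-bound): 0
order of uses: q, h
typing: well-typed at (T2 → T2) → T1 → T1
ordered: ✗ — unused: g, p — weakening required
linear: ✗ — unused: g, p — weakening required
affine: ✓ — no duplicate uses among q, h, g, p
relevant: ✗ — unused: g, p — weakening required
unrestricted: ✓ — well-typed at (T2 → T2) → T1 → T1; no restrictions here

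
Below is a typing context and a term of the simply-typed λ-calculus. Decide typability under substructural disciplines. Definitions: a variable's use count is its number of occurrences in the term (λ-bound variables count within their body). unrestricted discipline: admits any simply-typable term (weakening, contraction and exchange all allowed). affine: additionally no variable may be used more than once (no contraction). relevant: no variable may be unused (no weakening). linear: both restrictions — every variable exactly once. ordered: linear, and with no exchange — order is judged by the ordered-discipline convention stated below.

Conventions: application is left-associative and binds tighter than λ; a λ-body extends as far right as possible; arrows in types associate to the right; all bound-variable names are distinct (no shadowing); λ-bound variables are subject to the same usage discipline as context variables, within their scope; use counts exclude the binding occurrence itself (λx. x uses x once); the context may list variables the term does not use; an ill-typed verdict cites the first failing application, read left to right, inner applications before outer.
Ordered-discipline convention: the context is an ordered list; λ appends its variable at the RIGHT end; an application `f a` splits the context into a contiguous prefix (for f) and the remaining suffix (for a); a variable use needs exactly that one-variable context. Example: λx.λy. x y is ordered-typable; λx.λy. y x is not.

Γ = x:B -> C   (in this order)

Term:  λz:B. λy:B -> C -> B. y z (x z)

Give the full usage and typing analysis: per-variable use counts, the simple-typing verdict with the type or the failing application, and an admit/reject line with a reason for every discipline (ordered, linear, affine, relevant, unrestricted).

counts: x ×1; z [bound] ×2; y [bound] ×1
left-to-right use order: y, z, x, z
typing: well-typed — term : B -> (B -> C -> B) -> B
ordered ✗ (needs contraction — z ×2)
linear ✗ (needs contraction — z ×2)
affine ✗ (needs contraction — z ×2)
relevant ✓ (at least one use each (x, z, y))
unrestricted ✓ (typability at B -> (B -> C -> B) -> B is all that's needed)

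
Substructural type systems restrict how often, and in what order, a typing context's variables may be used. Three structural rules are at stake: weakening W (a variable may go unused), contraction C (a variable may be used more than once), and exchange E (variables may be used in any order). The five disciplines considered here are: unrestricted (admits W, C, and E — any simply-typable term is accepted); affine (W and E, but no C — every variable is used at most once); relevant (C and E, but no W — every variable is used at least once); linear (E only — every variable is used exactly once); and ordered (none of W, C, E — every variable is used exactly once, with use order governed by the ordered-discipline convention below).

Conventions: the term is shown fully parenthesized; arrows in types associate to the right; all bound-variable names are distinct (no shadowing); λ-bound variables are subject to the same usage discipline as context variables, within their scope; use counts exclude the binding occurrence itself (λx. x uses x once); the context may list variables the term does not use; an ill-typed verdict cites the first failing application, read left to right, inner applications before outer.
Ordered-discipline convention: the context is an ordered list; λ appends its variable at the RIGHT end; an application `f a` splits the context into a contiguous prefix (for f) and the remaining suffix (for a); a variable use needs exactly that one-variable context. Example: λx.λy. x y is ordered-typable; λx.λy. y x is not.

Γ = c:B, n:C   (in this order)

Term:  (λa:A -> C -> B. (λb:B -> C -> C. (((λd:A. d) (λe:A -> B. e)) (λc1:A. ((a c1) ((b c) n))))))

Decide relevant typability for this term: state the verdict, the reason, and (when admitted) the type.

no — a type mismatch blocks all five
variable uses: c ×1; n ×1; a (λ-bound) ×1; b (λ-bound) ×1; d (λ-bound) ×1; e (λ-bound) ×1; c1 (λ-bound) ×1
order of uses: d, e, a, c1, b, c, n
typing: ill-typed: an argument (A -> B) -> A -> B mismatches the expected A
all disciplines: ordered ✗ | linear ✗ | affine ✗ | relevant ✗ | unrestricted ✗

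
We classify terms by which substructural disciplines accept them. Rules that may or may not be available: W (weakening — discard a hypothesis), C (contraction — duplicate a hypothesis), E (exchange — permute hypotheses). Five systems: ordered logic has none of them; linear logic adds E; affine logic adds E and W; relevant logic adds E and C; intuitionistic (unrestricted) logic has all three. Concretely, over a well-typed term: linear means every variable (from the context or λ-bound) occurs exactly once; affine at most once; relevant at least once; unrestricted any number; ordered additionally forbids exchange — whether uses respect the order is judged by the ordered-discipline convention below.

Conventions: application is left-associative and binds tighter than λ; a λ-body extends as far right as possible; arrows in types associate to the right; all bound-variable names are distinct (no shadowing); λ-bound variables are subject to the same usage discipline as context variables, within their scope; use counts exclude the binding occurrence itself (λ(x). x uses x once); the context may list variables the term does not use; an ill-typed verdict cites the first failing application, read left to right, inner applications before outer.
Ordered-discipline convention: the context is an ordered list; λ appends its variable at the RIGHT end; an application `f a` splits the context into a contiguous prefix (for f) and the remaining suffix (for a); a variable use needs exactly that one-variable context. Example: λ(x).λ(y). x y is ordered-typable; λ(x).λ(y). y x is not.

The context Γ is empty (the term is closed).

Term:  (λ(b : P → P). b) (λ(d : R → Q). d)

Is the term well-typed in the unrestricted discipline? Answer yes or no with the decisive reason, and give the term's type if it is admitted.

no — the type mismatch rejects it
usage: b (λ-bound): 1×; d (λ-bound): 1×
order of uses: b, d
typing: ill-typed: argument of type (R → Q) → R → Q where P → P is required
across the five disciplines: ordered ✗ | linear ✗ | affine ✗ | relevant ✗ | unrestricted ✗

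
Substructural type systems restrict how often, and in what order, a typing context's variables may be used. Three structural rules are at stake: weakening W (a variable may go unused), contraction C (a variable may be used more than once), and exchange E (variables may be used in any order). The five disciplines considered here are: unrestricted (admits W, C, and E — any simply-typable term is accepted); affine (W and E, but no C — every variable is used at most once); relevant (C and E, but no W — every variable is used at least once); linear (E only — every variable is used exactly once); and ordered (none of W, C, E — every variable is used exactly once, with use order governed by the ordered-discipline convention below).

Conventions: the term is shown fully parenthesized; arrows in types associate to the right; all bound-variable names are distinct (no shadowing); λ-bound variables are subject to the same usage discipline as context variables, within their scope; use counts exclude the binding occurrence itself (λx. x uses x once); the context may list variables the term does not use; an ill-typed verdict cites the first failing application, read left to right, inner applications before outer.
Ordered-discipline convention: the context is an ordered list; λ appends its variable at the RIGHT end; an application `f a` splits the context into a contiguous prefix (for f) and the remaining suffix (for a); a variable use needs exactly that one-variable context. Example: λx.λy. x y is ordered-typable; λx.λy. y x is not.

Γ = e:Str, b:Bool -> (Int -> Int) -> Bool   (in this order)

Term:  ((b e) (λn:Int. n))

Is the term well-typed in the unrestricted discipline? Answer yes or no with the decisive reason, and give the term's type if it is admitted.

no — fails simple typing
variable uses: e=1, b=1, n (λ-bound)=1
use order (left to right): b, e, n
typing: ill-typed: argument of type Str where Bool is required
per-discipline verdicts: ordered ✗; linear ✗; affine ✗; relevant ✗; unrestricted ✗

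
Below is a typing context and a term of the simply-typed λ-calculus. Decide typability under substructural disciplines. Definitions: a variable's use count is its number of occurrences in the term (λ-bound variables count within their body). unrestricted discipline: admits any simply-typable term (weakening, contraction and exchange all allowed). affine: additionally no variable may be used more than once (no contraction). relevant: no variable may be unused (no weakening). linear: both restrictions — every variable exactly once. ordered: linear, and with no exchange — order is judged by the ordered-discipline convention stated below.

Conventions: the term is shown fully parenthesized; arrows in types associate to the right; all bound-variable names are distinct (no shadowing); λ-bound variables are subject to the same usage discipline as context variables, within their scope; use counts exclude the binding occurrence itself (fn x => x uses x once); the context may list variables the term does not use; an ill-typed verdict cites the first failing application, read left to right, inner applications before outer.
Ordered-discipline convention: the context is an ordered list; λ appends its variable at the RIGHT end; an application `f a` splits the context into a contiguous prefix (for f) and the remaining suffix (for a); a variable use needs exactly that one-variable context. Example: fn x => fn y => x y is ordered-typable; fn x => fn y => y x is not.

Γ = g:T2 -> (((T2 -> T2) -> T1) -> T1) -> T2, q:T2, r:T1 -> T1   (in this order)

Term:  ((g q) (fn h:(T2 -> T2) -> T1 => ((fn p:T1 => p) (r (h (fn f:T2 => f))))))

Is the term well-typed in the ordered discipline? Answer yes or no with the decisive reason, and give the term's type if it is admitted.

yes — g, q, r, h, p, f: once each, no exchange needed; term : T2
use counts: g ×1, q ×1, r ×1, h (λ-bound) ×1, p (λ-bound) ×1, f (λ-bound) ×1
left-to-right use order: g, q, p, r, h, f
typing: ✓ — T2
all disciplines: ordered ✓, linear ✓, affine ✓, relevant ✓, unrestricted ✓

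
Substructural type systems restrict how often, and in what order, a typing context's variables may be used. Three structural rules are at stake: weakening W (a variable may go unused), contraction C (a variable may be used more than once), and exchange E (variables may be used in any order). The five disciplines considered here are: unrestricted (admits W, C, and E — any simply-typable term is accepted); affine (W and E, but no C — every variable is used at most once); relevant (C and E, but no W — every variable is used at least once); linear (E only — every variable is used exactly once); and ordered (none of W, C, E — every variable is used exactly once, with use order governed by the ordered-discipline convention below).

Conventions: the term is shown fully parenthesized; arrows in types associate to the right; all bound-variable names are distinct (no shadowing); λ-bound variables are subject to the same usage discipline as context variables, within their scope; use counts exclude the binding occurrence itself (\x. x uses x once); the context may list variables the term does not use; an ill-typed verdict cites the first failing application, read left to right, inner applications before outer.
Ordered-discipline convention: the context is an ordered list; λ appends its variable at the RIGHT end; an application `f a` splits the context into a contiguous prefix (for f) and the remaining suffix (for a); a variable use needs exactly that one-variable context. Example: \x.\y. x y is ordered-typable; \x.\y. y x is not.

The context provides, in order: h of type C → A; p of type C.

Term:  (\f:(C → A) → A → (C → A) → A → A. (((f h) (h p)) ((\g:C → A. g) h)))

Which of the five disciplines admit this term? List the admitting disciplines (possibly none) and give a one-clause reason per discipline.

admitted by: relevant, unrestricted
usage: h=3; p=1; f (bound)=1; g (bound)=1
uses in reading order: f, h, h, p, g, h
typing: the term checks, with type ((C → A) → A → (C → A) → A → A) → A → A
ordered: ✗, repeated use of h ×3
linear: ✗, repeated use of h ×3
affine: ✗, repeated use of h ×3
relevant: ✓, h, p, f, g: all used, weakening unneeded
unrestricted: ✓, simply typable at ((C → A) → A → (C → A) → A → A) → A → A; W, C, E all held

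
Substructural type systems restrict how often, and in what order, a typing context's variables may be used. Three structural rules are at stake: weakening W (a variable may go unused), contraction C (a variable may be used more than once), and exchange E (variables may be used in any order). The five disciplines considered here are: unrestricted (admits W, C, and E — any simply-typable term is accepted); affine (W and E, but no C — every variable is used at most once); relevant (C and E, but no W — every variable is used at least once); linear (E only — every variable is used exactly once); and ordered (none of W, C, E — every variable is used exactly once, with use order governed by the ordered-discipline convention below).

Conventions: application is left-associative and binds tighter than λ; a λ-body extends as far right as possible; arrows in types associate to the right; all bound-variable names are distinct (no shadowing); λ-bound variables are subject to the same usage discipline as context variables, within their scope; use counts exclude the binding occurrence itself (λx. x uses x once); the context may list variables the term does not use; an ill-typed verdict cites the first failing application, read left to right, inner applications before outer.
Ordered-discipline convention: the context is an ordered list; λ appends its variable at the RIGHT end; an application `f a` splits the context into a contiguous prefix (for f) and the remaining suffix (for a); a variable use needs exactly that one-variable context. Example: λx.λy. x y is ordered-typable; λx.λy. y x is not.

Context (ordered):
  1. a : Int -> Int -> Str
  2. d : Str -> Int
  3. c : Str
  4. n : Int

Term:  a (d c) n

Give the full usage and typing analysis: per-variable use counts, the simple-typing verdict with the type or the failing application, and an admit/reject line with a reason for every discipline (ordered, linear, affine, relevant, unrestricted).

counts: a ×1; d ×1; c ×1; n ×1
order of uses: a, d, c, n
typing: the term checks, with type Str
ordered: ✓ — one use each (a, d, c, n); ordered split holds
linear: ✓ — single use per variable (a, d, c, n)
affine: ✓ — none of a, d, c, n used more than once
relevant: ✓ — a, d, c, n: all used, weakening unneeded
unrestricted: ✓ — type-checks (Str) and nothing is barred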